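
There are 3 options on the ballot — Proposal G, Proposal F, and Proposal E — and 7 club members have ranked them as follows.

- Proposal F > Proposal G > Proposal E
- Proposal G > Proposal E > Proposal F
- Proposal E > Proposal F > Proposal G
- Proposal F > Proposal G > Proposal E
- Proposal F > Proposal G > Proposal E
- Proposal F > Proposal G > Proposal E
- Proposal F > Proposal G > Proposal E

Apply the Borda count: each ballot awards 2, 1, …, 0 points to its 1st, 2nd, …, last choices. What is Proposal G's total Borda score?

Borda scores:
  Proposal G: 1 + 2 + 0 + 1 + 1 + 1 + 1 = 7
  Proposal F: 2 + 0 + 1 + 2 + 2 + 2 + 2 = 11
  Proposal E: 0 + 1 + 2 + 0 + 0 + 0 + 0 = 3

7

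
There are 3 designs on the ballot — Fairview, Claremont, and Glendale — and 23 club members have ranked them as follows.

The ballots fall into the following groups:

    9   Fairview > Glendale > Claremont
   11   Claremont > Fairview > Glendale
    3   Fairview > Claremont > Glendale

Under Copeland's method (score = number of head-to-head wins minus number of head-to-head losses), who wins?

Pairwise results:
  Fairview vs Claremont: Fairview wins 12–11.
  Fairview vs Glendale: Fairview wins 23–0.
  Claremont vs Glendale: Claremont wins 14–9.
Copeland scores (wins − losses):
  Fairview: 2 − 0 = 2
  Claremont: 1 − 1 = 0
  Glendale: 0 − 2 = -2
Fairview has the best Copeland score.

Fairview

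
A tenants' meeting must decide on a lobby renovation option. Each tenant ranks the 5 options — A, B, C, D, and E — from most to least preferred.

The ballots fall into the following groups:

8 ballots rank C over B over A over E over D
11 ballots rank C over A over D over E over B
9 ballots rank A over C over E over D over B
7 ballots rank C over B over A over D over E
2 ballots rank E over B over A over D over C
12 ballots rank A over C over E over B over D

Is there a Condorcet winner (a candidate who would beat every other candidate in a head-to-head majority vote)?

Yes

Head-to-head results (49 voters total):
A vs B: A wins 32–17.
A vs C: C wins 26–23.
A vs D: A wins 49–0.
A vs E: A wins 47–2.
B vs C: C wins 47–2.
B vs D: B wins 29–20.
B vs E: E wins 34–15.
C vs D: C wins 47–2.
C vs E: C wins 47–2.
D vs E: E wins 31–18.
C beats each rival — A (26–23), B (47–2), D (47–2), E (47–2) — so C is the Condorcet winner.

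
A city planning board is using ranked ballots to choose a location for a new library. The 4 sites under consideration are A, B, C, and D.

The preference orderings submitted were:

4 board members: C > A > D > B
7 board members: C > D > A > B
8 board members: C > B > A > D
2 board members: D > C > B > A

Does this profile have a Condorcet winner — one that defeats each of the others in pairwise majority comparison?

Head-to-head results (21 voters total):
A vs B: A wins 11–10.
A vs C: C wins 21–0.
A vs D: A wins 12–9.
B vs C: C wins 21–0.
B vs D: D wins 13–8.
C vs D: C wins 19–2.
C beats each rival — A (21–0), B (21–0), D (19–2) — so C is the Condorcet winner.

Yes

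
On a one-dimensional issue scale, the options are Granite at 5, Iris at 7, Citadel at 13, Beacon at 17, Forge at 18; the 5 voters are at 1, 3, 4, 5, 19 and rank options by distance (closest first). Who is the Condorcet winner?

With single-peaked preferences on a line, the Condorcet winner is the candidate closest to the median voter.
The median voter (position 4) is closest to Granite at 5.
Check: Granite vs Citadel — voters closer to Granite: 4 of 5.

Granite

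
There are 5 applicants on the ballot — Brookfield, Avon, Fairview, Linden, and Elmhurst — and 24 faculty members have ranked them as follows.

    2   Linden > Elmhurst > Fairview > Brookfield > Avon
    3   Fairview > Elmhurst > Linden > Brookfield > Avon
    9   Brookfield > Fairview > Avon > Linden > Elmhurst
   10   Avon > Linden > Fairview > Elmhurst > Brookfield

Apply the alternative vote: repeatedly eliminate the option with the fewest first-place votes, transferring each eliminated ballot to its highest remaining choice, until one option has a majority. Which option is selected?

Round 1: Avon 10, Brookfield 9, Fairview 3, Linden 2, Elmhurst 0. Elmhurst has the fewest and is eliminated.
Round 2: Avon 10, Brookfield 9, Fairview 3, Linden 2. Linden has the fewest and is eliminated.
Round 3: Avon 10, Brookfield 9, Fairview 5. Fairview has the fewest and is eliminated.
Round 4: Brookfield 14, Avon 10. Brookfield has a majority.

Brookfield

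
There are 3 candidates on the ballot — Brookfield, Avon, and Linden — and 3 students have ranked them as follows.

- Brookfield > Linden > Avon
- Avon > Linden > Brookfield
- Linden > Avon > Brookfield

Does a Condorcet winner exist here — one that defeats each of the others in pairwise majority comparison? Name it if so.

Head-to-head results (3 voters total):
Brookfield vs Avon: Avon wins 2–1.
Brookfield vs Linden: Linden wins 2–1.
Avon vs Linden: Linden wins 2–1.
Linden beats each rival — Brookfield (2–1), Avon (2–1) — so Linden is the Condorcet winner.

Linden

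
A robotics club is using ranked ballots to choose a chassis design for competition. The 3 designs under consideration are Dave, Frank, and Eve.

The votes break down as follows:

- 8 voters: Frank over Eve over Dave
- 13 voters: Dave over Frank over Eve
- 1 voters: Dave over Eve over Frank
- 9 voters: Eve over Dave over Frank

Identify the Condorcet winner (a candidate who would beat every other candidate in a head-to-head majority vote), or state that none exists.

Head-to-head results (31 voters total):
Dave vs Frank: Dave wins 23–8.
Dave vs Eve: Eve wins 17–14.
Frank vs Eve: Frank wins 21–10.
No candidate beats all others: Dave beats Frank beats Eve beats Dave, a majority cycle.

There is no Condorcet winner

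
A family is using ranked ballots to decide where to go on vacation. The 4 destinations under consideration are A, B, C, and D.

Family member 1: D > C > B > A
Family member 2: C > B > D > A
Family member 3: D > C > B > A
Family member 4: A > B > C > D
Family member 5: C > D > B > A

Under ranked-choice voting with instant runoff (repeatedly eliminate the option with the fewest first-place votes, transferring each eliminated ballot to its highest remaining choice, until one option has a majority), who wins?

C

Round 1: C 2, D 2, A 1, B 0. B has the fewest and is eliminated.
Round 2: C 2, D 2, A 1. A has the fewest and is eliminated.
Round 3: C 3, D 2. C has a majority.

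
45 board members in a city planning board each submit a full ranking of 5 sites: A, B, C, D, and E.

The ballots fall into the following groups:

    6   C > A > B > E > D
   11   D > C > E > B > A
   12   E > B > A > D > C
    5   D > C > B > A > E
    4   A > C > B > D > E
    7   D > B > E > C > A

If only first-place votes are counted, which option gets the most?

First-place vote totals:
  A: 4
  B: 0
  C: 6
  D: 23
  E: 12
D has the most first-place votes.

D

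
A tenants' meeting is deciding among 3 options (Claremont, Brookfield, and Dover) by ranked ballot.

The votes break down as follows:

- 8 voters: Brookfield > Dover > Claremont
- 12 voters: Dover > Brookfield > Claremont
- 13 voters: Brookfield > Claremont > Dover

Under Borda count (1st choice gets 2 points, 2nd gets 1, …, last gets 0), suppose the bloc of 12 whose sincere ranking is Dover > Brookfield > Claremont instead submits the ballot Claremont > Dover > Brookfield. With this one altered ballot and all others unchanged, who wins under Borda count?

Brookfield

Borda totals with the altered ballot: Claremont 37, Brookfield 42, Dover 20.
The winner is unchanged: still Brookfield.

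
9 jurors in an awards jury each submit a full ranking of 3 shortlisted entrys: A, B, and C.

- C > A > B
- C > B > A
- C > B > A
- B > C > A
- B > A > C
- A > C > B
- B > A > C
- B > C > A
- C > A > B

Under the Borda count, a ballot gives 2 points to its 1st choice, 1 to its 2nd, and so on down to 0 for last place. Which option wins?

Borda scores:
  A: 1 + 0 + 0 + 0 + 1 + 2 + 1 + 0 + 1 = 6
  B: 0 + 1 + 1 + 2 + 2 + 0 + 2 + 2 + 0 = 10
  C: 2 + 2 + 2 + 1 + 0 + 1 + 0 + 1 + 2 = 11
C has the highest total.

C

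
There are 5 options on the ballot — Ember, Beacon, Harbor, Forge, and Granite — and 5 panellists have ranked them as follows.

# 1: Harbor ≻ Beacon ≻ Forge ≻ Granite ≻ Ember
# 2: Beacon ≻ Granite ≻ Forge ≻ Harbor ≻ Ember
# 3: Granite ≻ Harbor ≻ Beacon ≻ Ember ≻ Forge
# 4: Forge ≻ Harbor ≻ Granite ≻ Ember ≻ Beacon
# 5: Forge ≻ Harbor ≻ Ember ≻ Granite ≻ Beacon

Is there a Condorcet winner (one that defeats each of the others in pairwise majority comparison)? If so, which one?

No Condorcet winner

Head-to-head results (5 voters total):
Ember vs Beacon: Beacon wins 3–2.
Ember vs Harbor: Harbor wins 5–0.
Ember vs Forge: Forge wins 4–1.
Ember vs Granite: Granite wins 4–1.
Beacon vs Harbor: Harbor wins 4–1.
Beacon vs Forge: Beacon wins 3–2.
Beacon vs Granite: Granite wins 3–2.
Harbor vs Forge: Forge wins 3–2.
Harbor vs Granite: Harbor wins 3–2.
Forge vs Granite: Forge wins 3–2.
No candidate beats all others: Beacon beats Forge beats Harbor beats Beacon, a majority cycle.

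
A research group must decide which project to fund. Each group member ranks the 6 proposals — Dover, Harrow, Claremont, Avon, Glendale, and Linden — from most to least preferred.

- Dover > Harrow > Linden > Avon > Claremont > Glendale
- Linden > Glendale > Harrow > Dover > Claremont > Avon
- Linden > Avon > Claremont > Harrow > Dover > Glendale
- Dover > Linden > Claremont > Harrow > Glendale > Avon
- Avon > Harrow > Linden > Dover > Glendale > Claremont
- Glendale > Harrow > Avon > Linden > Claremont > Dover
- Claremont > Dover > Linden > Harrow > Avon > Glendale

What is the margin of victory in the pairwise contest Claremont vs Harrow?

Ballots ranking Claremont above Harrow: 3.
Ballots ranking Harrow above Claremont: 4.
Harrow wins 4–3, a margin of 1.

1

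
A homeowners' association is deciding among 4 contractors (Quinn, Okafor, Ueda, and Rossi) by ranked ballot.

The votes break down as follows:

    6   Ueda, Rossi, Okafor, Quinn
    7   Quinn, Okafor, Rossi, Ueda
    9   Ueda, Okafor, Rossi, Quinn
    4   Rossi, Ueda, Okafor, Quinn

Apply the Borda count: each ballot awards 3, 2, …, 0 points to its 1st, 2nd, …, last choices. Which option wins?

Ueda

Borda scores:
  Quinn: 6·0 + 7·3 + 9·0 + 4·0 = 21
  Okafor: 6·1 + 7·2 + 9·2 + 4·1 = 42
  Ueda: 6·3 + 7·0 + 9·3 + 4·2 = 53
  Rossi: 6·2 + 7·1 + 9·1 + 4·3 = 40
Ueda has the highest total.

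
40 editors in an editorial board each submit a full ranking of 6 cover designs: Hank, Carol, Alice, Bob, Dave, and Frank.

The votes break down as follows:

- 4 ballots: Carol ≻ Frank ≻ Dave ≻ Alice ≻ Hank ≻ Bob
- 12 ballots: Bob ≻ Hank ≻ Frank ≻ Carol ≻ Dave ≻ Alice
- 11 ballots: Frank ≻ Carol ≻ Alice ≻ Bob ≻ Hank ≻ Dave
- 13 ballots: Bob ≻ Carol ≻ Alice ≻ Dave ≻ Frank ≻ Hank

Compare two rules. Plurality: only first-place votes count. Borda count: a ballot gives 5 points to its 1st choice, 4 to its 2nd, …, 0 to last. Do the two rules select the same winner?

Plurality first-place counts: Hank 0, Carol 4, Alice 0, Bob 25, Dave 0, Frank 11 → Bob.
Borda totals: Hank 63, Carol 140, Alice 80, Bob 147, Dave 50, Frank 120 → Bob.
The two rules agree on Bob.

Yes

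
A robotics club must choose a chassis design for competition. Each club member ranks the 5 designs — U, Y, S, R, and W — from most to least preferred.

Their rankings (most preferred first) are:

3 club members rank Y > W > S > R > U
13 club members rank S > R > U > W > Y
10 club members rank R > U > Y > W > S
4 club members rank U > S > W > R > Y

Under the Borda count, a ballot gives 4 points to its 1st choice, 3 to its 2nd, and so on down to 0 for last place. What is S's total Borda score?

70

Borda scores:
  U: 3·0 + 13·2 + 10·3 + 4·4 = 72
  Y: 3·4 + 13·0 + 10·2 + 4·0 = 32
  S: 3·2 + 13·4 + 10·0 + 4·3 = 70
  R: 3·1 + 13·3 + 10·4 + 4·1 = 86
  W: 3·3 + 13·1 + 10·1 + 4·2 = 40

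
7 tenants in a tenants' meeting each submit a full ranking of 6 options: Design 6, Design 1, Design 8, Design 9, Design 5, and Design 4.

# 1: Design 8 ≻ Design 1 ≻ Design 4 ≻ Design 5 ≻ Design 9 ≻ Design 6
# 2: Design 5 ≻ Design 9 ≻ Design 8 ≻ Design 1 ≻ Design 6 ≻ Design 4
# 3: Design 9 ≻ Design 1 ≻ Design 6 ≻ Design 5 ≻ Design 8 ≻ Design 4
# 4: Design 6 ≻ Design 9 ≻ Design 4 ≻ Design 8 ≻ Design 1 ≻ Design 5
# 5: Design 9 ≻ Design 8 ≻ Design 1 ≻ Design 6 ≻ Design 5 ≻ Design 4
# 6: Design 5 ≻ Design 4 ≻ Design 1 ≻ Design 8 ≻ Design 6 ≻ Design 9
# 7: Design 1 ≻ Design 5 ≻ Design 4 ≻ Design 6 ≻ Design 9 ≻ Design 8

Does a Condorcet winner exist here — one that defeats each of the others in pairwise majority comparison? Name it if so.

Head-to-head results (7 voters total):
Design 6 vs Design 1: Design 1 wins 6–1.
Design 6 vs Design 8: Design 8 wins 4–3.
Design 6 vs Design 9: Design 9 wins 4–3.
Design 6 vs Design 5: Design 5 wins 4–3.
Design 6 vs Design 4: Design 6 wins 4–3.
Design 1 vs Design 8: Design 8 wins 4–3.
Design 1 vs Design 9: Design 9 wins 4–3.
Design 1 vs Design 5: Design 1 wins 5–2.
Design 1 vs Design 4: Design 1 wins 5–2.
Design 8 vs Design 9: Design 9 wins 5–2.
Design 8 vs Design 5: Design 5 wins 4–3.
Design 8 vs Design 4: Design 8 wins 4–3.
Design 9 vs Design 5: Design 5 wins 4–3.
Design 9 vs Design 4: Design 9 wins 4–3.
Design 5 vs Design 4: Design 5 wins 5–2.
No candidate beats all others: Design 1 beats Design 5 beats Design 8 beats Design 1, a majority cycle.

None — there is no Condorcet winner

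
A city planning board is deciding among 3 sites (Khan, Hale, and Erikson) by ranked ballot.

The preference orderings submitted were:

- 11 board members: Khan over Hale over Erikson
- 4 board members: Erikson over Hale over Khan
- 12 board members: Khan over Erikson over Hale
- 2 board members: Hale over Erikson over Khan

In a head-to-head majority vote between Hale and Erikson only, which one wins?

Erikson

Ballots ranking Hale above Erikson: 11+2 = 13.
Ballots ranking Erikson above Hale: 4+12 = 16.
Erikson wins the head-to-head, 16–13.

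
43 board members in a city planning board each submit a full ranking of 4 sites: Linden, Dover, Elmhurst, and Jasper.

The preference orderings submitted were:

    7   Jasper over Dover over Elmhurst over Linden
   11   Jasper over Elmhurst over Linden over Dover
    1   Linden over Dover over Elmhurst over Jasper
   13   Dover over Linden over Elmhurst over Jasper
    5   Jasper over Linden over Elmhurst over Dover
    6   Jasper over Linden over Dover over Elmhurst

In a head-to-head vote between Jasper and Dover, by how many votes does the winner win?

15

Ballots ranking Jasper above Dover: 7+11+5+6 = 29.
Ballots ranking Dover above Jasper: 1+13 = 14.
Jasper wins 29–14, a margin of 15.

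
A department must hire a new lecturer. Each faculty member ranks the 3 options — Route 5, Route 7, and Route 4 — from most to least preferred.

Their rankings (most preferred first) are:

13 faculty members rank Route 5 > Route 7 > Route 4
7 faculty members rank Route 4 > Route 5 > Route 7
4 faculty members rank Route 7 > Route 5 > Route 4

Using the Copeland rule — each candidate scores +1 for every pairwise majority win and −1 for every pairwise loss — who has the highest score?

Pairwise results:
  Route 5 vs Route 7: Route 5 wins 20–4.
  Route 5 vs Route 4: Route 5 wins 17–7.
  Route 7 vs Route 4: Route 7 wins 17–7.
Copeland scores (wins − losses):
  Route 5: 2 − 0 = 2
  Route 7: 1 − 1 = 0
  Route 4: 0 − 2 = -2
Route 5 has the best Copeland score.

Route 5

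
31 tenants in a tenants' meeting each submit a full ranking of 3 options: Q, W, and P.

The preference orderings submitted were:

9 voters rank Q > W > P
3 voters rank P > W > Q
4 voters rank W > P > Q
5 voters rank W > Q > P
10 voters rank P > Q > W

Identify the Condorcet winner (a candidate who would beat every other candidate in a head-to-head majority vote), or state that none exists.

No Condorcet winner

Head-to-head results (31 voters total):
Q vs W: Q wins 19–12.
Q vs P: P wins 17–14.
W vs P: W wins 18–13.
No candidate beats all others: Q beats W beats P beats Q, a majority cycle.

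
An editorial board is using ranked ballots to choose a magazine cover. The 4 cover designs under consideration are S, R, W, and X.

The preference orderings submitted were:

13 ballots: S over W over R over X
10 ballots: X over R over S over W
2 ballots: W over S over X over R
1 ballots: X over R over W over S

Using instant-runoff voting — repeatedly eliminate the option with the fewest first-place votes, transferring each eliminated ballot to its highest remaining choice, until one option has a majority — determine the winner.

Round 1: S 13, X 11, W 2, R 0. R has the fewest and is eliminated.
Round 2: S 13, X 11, W 2. W has the fewest and is eliminated.
Round 3: S 15, X 11. S has a majority.

S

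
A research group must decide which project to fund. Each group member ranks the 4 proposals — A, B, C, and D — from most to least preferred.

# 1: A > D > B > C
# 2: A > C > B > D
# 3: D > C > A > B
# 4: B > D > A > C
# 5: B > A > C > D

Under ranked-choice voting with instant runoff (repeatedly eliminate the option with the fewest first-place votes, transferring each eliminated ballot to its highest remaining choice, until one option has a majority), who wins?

Round 1: A 2, B 2, D 1, C 0. C has the fewest and is eliminated.
Round 2: A 2, B 2, D 1. D has the fewest and is eliminated.
Round 3: A 3, B 2. A has a majority.

A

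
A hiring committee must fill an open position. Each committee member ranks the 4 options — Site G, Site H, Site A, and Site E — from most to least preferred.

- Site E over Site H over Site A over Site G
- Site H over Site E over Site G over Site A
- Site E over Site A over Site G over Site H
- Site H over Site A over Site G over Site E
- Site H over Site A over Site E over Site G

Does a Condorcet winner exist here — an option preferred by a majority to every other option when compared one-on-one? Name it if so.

Head-to-head results (5 voters total):
Site G vs Site H: Site H wins 4–1.
Site G vs Site A: Site A wins 4–1.
Site G vs Site E: Site E wins 4–1.
Site H vs Site A: Site H wins 4–1.
Site H vs Site E: Site H wins 3–2.
Site A vs Site E: Site E wins 3–2.
Site H beats each rival — Site G (4–1), Site A (4–1), Site E (3–2) — so Site H is the Condorcet winner.

Site H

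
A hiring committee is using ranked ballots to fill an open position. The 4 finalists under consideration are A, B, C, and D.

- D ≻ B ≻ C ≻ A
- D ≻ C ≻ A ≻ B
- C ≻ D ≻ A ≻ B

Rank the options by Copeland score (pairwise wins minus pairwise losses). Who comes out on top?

Pairwise results:
  A vs B: A wins 2–1.
  A vs C: C wins 3–0.
  A vs D: D wins 3–0.
  B vs C: C wins 2–1.
  B vs D: D wins 3–0.
  C vs D: D wins 2–1.
Copeland scores (wins − losses):
  A: 1 − 2 = -1
  B: 0 − 3 = -3
  C: 2 − 1 = 1
  D: 3 − 0 = 3
D has the best Copeland score.

D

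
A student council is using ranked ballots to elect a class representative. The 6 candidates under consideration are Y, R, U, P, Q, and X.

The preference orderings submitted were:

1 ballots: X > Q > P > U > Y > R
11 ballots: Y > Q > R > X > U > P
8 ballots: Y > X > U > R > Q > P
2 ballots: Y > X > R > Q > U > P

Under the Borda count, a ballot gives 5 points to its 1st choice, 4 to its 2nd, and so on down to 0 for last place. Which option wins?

Borda scores:
  Y: 1 + 11·5 + 8·5 + 2·5 = 106
  R: 0 + 11·3 + 8·2 + 2·3 = 55
  U: 2 + 11·1 + 8·3 + 2·1 = 39
  P: 3 + 11·0 + 8·0 + 2·0 = 3
  Q: 4 + 11·4 + 8·1 + 2·2 = 60
  X: 5 + 11·2 + 8·4 + 2·4 = 67
Y has the highest total.

Y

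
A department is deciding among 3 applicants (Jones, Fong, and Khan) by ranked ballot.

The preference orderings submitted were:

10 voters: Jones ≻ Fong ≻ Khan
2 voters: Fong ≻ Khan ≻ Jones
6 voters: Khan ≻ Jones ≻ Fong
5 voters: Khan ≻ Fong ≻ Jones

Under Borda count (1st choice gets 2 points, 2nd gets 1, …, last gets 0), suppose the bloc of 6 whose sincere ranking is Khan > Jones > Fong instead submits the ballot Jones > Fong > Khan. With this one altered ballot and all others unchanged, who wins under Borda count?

Borda totals with the altered ballot: Jones 32, Fong 25, Khan 12.
The winner is unchanged: still Jones.

Jones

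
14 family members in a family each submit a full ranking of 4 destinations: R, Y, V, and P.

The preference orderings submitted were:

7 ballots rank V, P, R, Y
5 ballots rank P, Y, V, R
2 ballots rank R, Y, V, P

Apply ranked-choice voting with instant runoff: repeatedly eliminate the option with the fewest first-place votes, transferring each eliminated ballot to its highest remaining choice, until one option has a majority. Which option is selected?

V

Round 1: V 7, P 5, R 2, Y 0. Y has the fewest and is eliminated.
Round 2: V 7, P 5, R 2. R has the fewest and is eliminated.
Round 3: V 9, P 5. V has a majority.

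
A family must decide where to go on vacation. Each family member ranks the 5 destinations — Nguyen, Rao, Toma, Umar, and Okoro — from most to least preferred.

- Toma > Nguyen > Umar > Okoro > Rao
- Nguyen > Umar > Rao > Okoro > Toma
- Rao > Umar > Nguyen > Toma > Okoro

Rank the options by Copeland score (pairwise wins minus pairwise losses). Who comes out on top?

Nguyen

Pairwise results:
  Nguyen vs Rao: Nguyen wins 2–1.
  Nguyen vs Toma: Nguyen wins 2–1.
  Nguyen vs Umar: Nguyen wins 2–1.
  Nguyen vs Okoro: Nguyen wins 3–0.
  Rao vs Toma: Rao wins 2–1.
  Rao vs Umar: Umar wins 2–1.
  Rao vs Okoro: Rao wins 2–1.
  Toma vs Umar: Umar wins 2–1.
  Toma vs Okoro: Toma wins 2–1.
  Umar vs Okoro: Umar wins 3–0.
Copeland scores (wins − losses):
  Nguyen: 4 − 0 = 4
  Rao: 2 − 2 = 0
  Toma: 1 − 3 = -2
  Umar: 3 − 1 = 2
  Okoro: 0 − 4 = -4
Nguyen has the best Copeland score.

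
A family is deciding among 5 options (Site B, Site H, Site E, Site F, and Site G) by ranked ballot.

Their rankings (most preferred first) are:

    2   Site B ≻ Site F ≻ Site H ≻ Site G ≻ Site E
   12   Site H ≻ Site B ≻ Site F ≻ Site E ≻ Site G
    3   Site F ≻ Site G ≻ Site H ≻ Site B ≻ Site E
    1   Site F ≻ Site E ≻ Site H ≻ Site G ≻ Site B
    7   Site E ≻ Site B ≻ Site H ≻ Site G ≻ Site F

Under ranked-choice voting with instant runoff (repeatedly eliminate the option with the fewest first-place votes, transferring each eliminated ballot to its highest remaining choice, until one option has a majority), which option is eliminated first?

Round 1: Site H 12, Site E 7, Site F 4, Site B 2, Site G 0. Site G has the fewest and is eliminated.
Round 2: Site H 12, Site E 7, Site F 4, Site B 2. Site B has the fewest and is eliminated.
Round 3: Site H 12, Site E 7, Site F 6. Site F has the fewest and is eliminated.
Round 4: Site H 17, Site E 8. Site H has a majority.

Site G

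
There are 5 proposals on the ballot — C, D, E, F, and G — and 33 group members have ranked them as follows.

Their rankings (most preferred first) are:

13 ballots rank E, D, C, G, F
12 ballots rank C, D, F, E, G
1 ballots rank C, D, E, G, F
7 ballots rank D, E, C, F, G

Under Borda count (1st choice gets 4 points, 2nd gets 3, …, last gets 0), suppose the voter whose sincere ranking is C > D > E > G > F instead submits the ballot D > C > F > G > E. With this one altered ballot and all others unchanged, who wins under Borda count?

Borda totals with the altered ballot: C 91, D 107, E 85, F 33, G 14.
The winner is unchanged: still D.

D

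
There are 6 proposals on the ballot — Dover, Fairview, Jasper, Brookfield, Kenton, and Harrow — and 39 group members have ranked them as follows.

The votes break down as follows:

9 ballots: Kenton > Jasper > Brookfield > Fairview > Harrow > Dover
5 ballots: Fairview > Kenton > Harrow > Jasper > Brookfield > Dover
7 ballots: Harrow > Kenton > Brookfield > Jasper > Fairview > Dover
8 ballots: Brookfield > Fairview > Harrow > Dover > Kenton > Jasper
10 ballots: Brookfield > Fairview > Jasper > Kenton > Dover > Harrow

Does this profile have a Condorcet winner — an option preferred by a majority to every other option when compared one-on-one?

Head-to-head results (39 voters total):
Dover vs Fairview: Fairview wins 39–0.
Dover vs Jasper: Jasper wins 31–8.
Dover vs Brookfield: Brookfield wins 39–0.
Dover vs Kenton: Kenton wins 31–8.
Dover vs Harrow: Harrow wins 29–10.
Fairview vs Jasper: Fairview wins 23–16.
Fairview vs Brookfield: Brookfield wins 34–5.
Fairview vs Kenton: Fairview wins 23–16.
Fairview vs Harrow: Fairview wins 32–7.
Jasper vs Brookfield: Brookfield wins 25–14.
Jasper vs Kenton: Kenton wins 29–10.
Jasper vs Harrow: Harrow wins 20–19.
Brookfield vs Kenton: Kenton wins 21–18.
Brookfield vs Harrow: Brookfield wins 27–12.
Kenton vs Harrow: Kenton wins 24–15.
No candidate beats all others: Fairview beats Kenton beats Brookfield beats Fairview, a majority cycle.

No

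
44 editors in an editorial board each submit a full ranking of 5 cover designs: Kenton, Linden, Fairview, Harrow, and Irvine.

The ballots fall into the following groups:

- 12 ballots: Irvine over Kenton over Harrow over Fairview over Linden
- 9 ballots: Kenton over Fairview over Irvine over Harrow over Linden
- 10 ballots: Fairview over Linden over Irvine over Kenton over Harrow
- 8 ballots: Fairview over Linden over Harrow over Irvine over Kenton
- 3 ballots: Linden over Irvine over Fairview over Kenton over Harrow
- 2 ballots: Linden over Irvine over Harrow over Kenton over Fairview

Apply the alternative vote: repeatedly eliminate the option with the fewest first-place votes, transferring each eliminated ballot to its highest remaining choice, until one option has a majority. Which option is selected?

Round 1: Fairview 18, Irvine 12, Kenton 9, Linden 5, Harrow 0. Harrow has the fewest and is eliminated.
Round 2: Fairview 18, Irvine 12, Kenton 9, Linden 5. Linden has the fewest and is eliminated.
Round 3: Fairview 18, Irvine 17, Kenton 9. Kenton has the fewest and is eliminated.
Round 4: Fairview 27, Irvine 17. Fairview has a majority.

Fairview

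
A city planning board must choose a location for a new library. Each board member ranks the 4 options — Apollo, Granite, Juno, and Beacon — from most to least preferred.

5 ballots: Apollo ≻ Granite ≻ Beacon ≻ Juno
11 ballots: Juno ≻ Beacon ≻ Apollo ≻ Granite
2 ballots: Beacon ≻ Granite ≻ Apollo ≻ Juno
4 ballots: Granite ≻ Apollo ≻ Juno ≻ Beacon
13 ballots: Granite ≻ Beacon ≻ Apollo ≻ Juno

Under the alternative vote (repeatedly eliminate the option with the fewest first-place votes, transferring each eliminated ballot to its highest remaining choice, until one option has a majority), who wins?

Granite

Round 1: Granite 17, Juno 11, Apollo 5, Beacon 2. Beacon has the fewest and is eliminated.
Round 2: Granite 19, Juno 11, Apollo 5. Granite has a majority.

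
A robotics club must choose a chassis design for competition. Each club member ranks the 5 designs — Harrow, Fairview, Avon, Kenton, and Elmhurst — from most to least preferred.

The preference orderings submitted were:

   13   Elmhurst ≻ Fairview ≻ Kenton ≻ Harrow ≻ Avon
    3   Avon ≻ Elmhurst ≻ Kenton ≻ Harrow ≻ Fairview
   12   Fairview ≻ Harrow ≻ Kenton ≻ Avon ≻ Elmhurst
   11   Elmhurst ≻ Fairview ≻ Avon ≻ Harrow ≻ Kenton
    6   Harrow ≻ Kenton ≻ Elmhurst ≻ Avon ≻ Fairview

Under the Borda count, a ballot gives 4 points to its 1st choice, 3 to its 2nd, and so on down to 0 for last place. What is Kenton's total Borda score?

74

Borda scores:
  Harrow: 13·1 + 3·1 + 12·3 + 11·1 + 6·4 = 87
  Fairview: 13·3 + 3·0 + 12·4 + 11·3 + 6·0 = 120
  Avon: 13·0 + 3·4 + 12·1 + 11·2 + 6·1 = 52
  Kenton: 13·2 + 3·2 + 12·2 + 11·0 + 6·3 = 74
  Elmhurst: 13·4 + 3·3 + 12·0 + 11·4 + 6·2 = 117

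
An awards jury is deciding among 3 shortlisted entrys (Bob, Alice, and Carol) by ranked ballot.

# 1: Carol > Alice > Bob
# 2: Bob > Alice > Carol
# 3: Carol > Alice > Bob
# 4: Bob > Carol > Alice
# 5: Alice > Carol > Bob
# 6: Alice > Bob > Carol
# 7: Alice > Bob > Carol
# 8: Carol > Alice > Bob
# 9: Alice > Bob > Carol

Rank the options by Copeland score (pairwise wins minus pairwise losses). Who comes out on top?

Pairwise results:
  Bob vs Alice: Alice wins 7–2.
  Bob vs Carol: Bob wins 5–4.
  Alice vs Carol: Alice wins 5–4.
Copeland scores (wins − losses):
  Bob: 1 − 1 = 0
  Alice: 2 − 0 = 2
  Carol: 0 − 2 = -2
Alice has the best Copeland score.

Alice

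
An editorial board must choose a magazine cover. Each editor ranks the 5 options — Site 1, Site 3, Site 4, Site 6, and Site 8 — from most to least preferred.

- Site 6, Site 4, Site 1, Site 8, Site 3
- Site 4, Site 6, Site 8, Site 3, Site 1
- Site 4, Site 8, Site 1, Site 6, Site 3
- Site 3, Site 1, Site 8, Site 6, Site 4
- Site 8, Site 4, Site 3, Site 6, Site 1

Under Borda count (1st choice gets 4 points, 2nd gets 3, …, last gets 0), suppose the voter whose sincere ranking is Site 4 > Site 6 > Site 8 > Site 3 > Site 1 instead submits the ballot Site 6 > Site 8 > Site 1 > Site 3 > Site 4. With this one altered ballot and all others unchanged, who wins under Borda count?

Site 8

Borda totals with the altered ballot: Site 1 9, Site 3 7, Site 4 10, Site 6 11, Site 8 13.
The switch changes the winner from Site 4 to Site 8.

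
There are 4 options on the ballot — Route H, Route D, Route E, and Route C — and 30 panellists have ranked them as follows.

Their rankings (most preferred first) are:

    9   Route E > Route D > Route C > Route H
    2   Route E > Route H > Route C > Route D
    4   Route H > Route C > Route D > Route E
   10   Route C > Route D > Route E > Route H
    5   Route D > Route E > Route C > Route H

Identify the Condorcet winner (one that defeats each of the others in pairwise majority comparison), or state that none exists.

None — there is no Condorcet winner

Head-to-head results (30 voters total):
Route H vs Route D: Route D wins 24–6.
Route H vs Route E: Route E wins 26–4.
Route H vs Route C: Route C wins 24–6.
Route D vs Route E: Route D wins 19–11.
Route D vs Route C: Route C wins 16–14.
Route E vs Route C: Route E wins 16–14.
No candidate beats all others: Route D beats Route E beats Route C beats Route D, a majority cycle.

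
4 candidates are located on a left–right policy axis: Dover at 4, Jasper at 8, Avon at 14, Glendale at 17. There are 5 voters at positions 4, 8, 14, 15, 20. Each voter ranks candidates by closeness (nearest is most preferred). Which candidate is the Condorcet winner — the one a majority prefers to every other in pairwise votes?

Avon

With single-peaked preferences on a line, the Condorcet winner is the candidate closest to the median voter.
The median voter (position 14) is closest to Avon at 14.
Check: Avon vs Glendale — voters closer to Avon: 4 of 5.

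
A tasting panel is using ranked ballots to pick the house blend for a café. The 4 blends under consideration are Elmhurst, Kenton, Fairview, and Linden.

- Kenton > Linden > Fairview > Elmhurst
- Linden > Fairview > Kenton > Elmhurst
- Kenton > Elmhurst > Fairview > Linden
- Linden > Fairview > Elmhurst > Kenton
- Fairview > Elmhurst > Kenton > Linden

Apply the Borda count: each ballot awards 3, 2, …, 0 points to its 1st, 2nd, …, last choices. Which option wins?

Borda scores:
  Elmhurst: 0 + 0 + 2 + 1 + 2 = 5
  Kenton: 3 + 1 + 3 + 0 + 1 = 8
  Fairview: 1 + 2 + 1 + 2 + 3 = 9
  Linden: 2 + 3 + 0 + 3 + 0 = 8
Fairview has the highest total.

Fairview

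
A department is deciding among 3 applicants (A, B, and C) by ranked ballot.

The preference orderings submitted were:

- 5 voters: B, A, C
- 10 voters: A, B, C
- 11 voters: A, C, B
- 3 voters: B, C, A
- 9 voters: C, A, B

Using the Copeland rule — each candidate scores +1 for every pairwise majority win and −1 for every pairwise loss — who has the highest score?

A

Pairwise results:
  A vs B: A wins 30–8.
  A vs C: A wins 26–12.
  B vs C: C wins 20–18.
Copeland scores (wins − losses):
  A: 2 − 0 = 2
  B: 0 − 2 = -2
  C: 1 − 1 = 0
A has the best Copeland score.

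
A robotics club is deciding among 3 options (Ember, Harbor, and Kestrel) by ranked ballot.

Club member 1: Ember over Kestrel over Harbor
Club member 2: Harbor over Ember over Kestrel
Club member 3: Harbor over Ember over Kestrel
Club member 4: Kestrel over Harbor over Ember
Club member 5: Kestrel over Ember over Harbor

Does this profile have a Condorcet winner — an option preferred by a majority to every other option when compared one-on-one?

Head-to-head results (5 voters total):
Ember vs Harbor: Harbor wins 3–2.
Ember vs Kestrel: Ember wins 3–2.
Harbor vs Kestrel: Kestrel wins 3–2.
No candidate beats all others: Ember beats Kestrel beats Harbor beats Ember, a majority cycle.

No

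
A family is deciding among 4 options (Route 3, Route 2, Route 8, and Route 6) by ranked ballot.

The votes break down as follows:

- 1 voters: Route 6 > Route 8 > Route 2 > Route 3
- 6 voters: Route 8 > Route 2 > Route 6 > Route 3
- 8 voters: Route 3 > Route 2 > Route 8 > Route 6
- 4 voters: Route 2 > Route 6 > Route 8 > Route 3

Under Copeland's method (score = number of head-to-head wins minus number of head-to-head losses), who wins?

Route 2

Pairwise results:
  Route 3 vs Route 2: Route 2 wins 11–8.
  Route 3 vs Route 8: Route 8 wins 11–8.
  Route 3 vs Route 6: Route 6 wins 11–8.
  Route 2 vs Route 8: Route 2 wins 12–7.
  Route 2 vs Route 6: Route 2 wins 18–1.
  Route 8 vs Route 6: Route 8 wins 14–5.
Copeland scores (wins − losses):
  Route 3: 0 − 3 = -3
  Route 2: 3 − 0 = 3
  Route 8: 2 − 1 = 1
  Route 6: 1 − 2 = -1
Route 2 has the best Copeland score.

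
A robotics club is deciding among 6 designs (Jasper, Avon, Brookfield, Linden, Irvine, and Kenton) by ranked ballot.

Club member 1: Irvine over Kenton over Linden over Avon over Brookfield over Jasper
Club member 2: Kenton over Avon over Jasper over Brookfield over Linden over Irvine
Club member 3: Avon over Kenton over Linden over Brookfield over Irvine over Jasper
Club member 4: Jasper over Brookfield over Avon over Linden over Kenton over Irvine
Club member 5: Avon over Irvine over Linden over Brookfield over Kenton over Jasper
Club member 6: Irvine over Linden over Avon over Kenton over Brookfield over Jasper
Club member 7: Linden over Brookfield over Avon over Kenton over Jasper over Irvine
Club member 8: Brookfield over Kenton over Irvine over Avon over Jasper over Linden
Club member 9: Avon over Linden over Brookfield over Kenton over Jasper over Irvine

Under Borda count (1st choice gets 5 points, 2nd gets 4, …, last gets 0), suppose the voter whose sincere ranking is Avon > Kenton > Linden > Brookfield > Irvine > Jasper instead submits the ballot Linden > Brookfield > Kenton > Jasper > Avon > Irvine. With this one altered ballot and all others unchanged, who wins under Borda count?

Borda totals with the altered ballot: Jasper 13, Avon 28, Brookfield 26, Linden 27, Irvine 17, Kenton 24.
The winner is unchanged: still Avon.

Avon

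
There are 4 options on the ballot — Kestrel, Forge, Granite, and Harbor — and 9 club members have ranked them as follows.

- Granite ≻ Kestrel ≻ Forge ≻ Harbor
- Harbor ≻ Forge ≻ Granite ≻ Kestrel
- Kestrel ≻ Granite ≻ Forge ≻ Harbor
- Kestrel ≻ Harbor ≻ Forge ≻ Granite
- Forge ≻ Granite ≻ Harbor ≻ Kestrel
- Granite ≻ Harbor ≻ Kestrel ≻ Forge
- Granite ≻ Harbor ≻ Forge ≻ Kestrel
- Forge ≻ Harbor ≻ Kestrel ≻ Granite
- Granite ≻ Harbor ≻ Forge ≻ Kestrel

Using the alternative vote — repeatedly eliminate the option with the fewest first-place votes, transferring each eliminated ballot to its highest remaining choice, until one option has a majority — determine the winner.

Round 1: Granite 4, Kestrel 2, Forge 2, Harbor 1. Harbor has the fewest and is eliminated.
Round 2: Granite 4, Forge 3, Kestrel 2. Kestrel has the fewest and is eliminated.
Round 3: Granite 5, Forge 4. Granite has a majority.

Granite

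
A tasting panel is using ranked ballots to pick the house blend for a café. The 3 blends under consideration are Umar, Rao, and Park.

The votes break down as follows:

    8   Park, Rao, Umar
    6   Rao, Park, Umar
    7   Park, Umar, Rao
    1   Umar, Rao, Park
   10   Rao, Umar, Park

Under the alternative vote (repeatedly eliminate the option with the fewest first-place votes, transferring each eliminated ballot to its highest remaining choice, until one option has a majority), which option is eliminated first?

Umar

Round 1: Rao 16, Park 15, Umar 1. Umar has the fewest and is eliminated.
Round 2: Rao 17, Park 15. Rao has a majority.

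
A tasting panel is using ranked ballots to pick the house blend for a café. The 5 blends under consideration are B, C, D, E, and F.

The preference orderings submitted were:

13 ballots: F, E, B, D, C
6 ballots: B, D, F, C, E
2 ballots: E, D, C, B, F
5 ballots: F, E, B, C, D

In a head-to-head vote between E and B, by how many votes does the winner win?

14

Ballots ranking E above B: 13+2+5 = 20.
Ballots ranking B above E: 6.
E wins 20–6, a margin of 14.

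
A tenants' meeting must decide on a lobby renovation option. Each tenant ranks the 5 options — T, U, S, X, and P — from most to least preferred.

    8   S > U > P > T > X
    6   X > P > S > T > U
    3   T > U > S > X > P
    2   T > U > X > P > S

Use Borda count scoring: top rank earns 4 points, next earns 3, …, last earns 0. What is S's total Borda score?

50

Borda scores:
  T: 8·1 + 6·1 + 3·4 + 2·4 = 34
  U: 8·3 + 6·0 + 3·3 + 2·3 = 39
  S: 8·4 + 6·2 + 3·2 + 2·0 = 50
  X: 8·0 + 6·4 + 3·1 + 2·2 = 31
  P: 8·2 + 6·3 + 3·0 + 2·1 = 36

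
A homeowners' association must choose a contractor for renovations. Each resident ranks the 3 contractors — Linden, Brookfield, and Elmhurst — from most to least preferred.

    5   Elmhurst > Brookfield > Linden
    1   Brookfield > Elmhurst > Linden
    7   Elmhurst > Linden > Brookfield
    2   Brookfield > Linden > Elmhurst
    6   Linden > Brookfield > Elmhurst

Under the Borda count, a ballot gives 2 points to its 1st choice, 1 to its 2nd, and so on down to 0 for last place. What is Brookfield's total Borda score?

Borda scores:
  Linden: 5·0 + 0 + 7·1 + 2·1 + 6·2 = 21
  Brookfield: 5·1 + 2 + 7·0 + 2·2 + 6·1 = 17
  Elmhurst: 5·2 + 1 + 7·2 + 2·0 + 6·0 = 25

17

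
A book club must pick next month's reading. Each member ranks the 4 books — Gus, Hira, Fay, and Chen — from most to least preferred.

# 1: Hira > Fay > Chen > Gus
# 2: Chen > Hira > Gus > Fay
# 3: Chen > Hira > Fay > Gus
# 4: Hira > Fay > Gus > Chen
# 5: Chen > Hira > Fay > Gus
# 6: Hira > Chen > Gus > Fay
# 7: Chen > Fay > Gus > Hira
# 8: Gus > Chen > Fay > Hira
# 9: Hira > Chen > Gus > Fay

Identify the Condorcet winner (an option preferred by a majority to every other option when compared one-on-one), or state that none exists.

Head-to-head results (9 voters total):
Gus vs Hira: Hira wins 7–2.
Gus vs Fay: Fay wins 5–4.
Gus vs Chen: Chen wins 7–2.
Hira vs Fay: Hira wins 7–2.
Hira vs Chen: Chen wins 5–4.
Fay vs Chen: Chen wins 7–2.
Chen beats each rival — Gus (7–2), Hira (5–4), Fay (7–2) — so Chen is the Condorcet winner.

Chen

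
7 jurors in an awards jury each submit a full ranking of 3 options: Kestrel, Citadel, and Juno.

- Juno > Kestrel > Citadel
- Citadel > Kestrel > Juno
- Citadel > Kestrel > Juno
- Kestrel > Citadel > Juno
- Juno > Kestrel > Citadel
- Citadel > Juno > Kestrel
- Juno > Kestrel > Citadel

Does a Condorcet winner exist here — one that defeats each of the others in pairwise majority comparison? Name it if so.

Head-to-head results (7 voters total):
Kestrel vs Citadel: Kestrel wins 4–3.
Kestrel vs Juno: Juno wins 4–3.
Citadel vs Juno: Citadel wins 4–3.
No candidate beats all others: Kestrel beats Citadel beats Juno beats Kestrel, a majority cycle.

None — there is no Condorcet winner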